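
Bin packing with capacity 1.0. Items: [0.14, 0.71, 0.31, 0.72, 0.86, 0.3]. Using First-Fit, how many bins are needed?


Place items sequentially using First-Fit:
  Item 0.14 -> new Bin 1
  Item 0.71 -> Bin 1 (now 0.85)
  Item 0.31 -> new Bin 2
  Item 0.72 -> new Bin 3
  Item 0.86 -> new Bin 4
  Item 0.3 -> Bin 2 (now 0.61)
Total bins used = 4

4


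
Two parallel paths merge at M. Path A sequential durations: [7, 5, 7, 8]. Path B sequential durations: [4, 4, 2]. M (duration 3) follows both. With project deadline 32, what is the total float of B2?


Forward pass: ES(B2) = sum of predecessors on chain B = 4
EF = ES + duration = 4 + 4 = 8
Backward pass: LF(M) = deadline = 32; LS(M) = 32 - 3 = 29
LF(B2) = LS(M) - sum(successors on chain B) = 29 - 2 = 27
LS = LF - duration = 27 - 4 = 23
Total float = LS - ES = 23 - 4 = 19

19


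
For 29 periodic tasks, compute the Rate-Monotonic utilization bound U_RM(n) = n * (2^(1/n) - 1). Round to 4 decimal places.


Compute 2^(1/29) = 1.0241895602
Subtract 1: 1.0241895602 - 1 = 0.0241895602
Multiply by n: 29 * 0.0241895602 = 0.7014972458
Round to 4 dp: 0.7015

0.7015


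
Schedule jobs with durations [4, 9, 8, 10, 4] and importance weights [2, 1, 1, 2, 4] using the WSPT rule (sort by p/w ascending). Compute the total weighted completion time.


Compute p/w ratios and sort ascending (WSPT): [(4, 4), (4, 2), (10, 2), (8, 1), (9, 1)]
Compute weighted completion times:
  Job (p=4,w=4): C=4, w*C=4*4=16
  Job (p=4,w=2): C=8, w*C=2*8=16
  Job (p=10,w=2): C=18, w*C=2*18=36
  Job (p=8,w=1): C=26, w*C=1*26=26
  Job (p=9,w=1): C=35, w*C=1*35=35
Total weighted completion time = 129

129


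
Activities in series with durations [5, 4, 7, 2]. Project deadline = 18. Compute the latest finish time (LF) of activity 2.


LF(activity 2) = deadline - sum of successor durations
Successors: activities 3 through 4 with durations [7, 2]
Sum of successor durations = 9
LF = 18 - 9 = 9

9


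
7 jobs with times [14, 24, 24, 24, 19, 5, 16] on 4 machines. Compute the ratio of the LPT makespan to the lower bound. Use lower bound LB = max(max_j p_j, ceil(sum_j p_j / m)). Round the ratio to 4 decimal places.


LPT order: [24, 24, 24, 19, 16, 14, 5]
Machine loads after assignment: [38, 29, 24, 35]
LPT makespan = 38
Lower bound = max(max_job, ceil(total/4)) = max(24, 32) = 32
Ratio = 38 / 32 = 1.1875

1.1875


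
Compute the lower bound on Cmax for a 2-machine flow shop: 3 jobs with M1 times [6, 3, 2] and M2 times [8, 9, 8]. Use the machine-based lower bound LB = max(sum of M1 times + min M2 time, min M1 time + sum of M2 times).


LB1 = sum(M1 times) + min(M2 times) = 11 + 8 = 19
LB2 = min(M1 times) + sum(M2 times) = 2 + 25 = 27
Lower bound = max(LB1, LB2) = max(19, 27) = 27

27


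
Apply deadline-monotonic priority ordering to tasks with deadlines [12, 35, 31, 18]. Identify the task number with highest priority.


Sort tasks by relative deadline (ascending):
  Task 1: deadline = 12
  Task 4: deadline = 18
  Task 3: deadline = 31
  Task 2: deadline = 35
Priority order (highest first): [1, 4, 3, 2]
Highest priority task = 1

1


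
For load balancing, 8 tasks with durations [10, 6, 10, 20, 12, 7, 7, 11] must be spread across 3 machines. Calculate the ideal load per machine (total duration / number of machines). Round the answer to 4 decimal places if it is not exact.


Total processing time = 10 + 6 + 10 + 20 + 12 + 7 + 7 + 11 = 83
Number of machines = 3
Ideal balanced load = 83 / 3 = 27.6667

27.6667


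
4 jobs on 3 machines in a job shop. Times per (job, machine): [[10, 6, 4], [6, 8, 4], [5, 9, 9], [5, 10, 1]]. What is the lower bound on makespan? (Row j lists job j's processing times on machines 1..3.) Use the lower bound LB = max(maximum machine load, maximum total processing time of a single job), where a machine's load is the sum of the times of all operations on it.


Machine loads:
  Machine 1: 10 + 6 + 5 + 5 = 26
  Machine 2: 6 + 8 + 9 + 10 = 33
  Machine 3: 4 + 4 + 9 + 1 = 18
Max machine load = 33
Job totals:
  Job 1: 20
  Job 2: 18
  Job 3: 23
  Job 4: 16
Max job total = 23
Lower bound = max(33, 23) = 33

33


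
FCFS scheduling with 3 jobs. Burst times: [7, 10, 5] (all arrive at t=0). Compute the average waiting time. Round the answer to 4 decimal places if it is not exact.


FCFS order (as given): [7, 10, 5]
Waiting times:
  Job 1: wait = 0
  Job 2: wait = 7
  Job 3: wait = 17
Sum of waiting times = 24
Average waiting time = 24/3 = 8.0

8.0


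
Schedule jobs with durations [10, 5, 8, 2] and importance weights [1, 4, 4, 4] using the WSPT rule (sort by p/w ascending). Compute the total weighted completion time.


Compute p/w ratios and sort ascending (WSPT): [(2, 4), (5, 4), (8, 4), (10, 1)]
Compute weighted completion times:
  Job (p=2,w=4): C=2, w*C=4*2=8
  Job (p=5,w=4): C=7, w*C=4*7=28
  Job (p=8,w=4): C=15, w*C=4*15=60
  Job (p=10,w=1): C=25, w*C=1*25=25
Total weighted completion time = 121

121


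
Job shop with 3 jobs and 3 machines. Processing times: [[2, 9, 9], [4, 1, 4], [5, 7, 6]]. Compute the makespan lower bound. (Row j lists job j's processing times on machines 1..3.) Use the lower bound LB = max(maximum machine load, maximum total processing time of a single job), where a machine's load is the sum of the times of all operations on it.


Machine loads:
  Machine 1: 2 + 4 + 5 = 11
  Machine 2: 9 + 1 + 7 = 17
  Machine 3: 9 + 4 + 6 = 19
Max machine load = 19
Job totals:
  Job 1: 20
  Job 2: 9
  Job 3: 18
Max job total = 20
Lower bound = max(19, 20) = 20

20


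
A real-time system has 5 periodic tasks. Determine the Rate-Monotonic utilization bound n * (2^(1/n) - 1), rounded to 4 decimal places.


Compute 2^(1/5) = 1.1486983550
Subtract 1: 1.1486983550 - 1 = 0.1486983550
Multiply by n: 5 * 0.1486983550 = 0.7434917750
Round to 4 dp: 0.7435

0.7435


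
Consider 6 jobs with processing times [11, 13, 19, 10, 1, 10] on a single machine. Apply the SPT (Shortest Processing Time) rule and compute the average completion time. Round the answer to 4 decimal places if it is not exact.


Sort jobs by processing time (SPT order): [1, 10, 10, 11, 13, 19]
Compute completion times sequentially:
  Job 1: processing = 1, completes at 1
  Job 2: processing = 10, completes at 11
  Job 3: processing = 10, completes at 21
  Job 4: processing = 11, completes at 32
  Job 5: processing = 13, completes at 45
  Job 6: processing = 19, completes at 64
Sum of completion times = 174
Average completion time = 174/6 = 29.0

29.0


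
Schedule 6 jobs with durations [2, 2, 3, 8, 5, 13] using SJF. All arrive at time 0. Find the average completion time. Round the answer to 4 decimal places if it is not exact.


SJF order (ascending): [2, 2, 3, 5, 8, 13]
Completion times:
  Job 1: burst=2, C=2
  Job 2: burst=2, C=4
  Job 3: burst=3, C=7
  Job 4: burst=5, C=12
  Job 5: burst=8, C=20
  Job 6: burst=13, C=33
Average completion = 78/6 = 13.0

13.0


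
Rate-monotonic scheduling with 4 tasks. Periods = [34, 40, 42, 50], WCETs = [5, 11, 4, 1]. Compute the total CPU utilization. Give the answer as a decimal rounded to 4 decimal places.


Compute individual utilizations (exact fractions):
  Task 1: C/T = 5/34 (approx. 0.1471)
  Task 2: C/T = 11/40 (approx. 0.275)
  Task 3: C/T = 4/42 = 2/21 (approx. 0.0952)
  Task 4: C/T = 1/50 (approx. 0.02)
Total utilization U = 5/34 + 11/40 + 2/21 + 1/50 = 38363/71400
Rounded to 4 decimal places: U = 0.5373
RM (Liu & Layland) bound for 4 tasks = 0.756828; compare with U = 38363/71400 (approx. 0.537297)
U <= bound, so schedulable by RM sufficient condition.

0.5373


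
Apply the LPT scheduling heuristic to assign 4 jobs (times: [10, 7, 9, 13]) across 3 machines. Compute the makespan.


Sort jobs in decreasing order (LPT): [13, 10, 9, 7]
Assign each job to the least loaded machine:
  Machine 1: jobs [13], load = 13
  Machine 2: jobs [10], load = 10
  Machine 3: jobs [9, 7], load = 16
Makespan = max load = 16

16


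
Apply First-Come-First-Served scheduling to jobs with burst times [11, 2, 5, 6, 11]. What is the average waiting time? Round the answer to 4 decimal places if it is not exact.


FCFS order (as given): [11, 2, 5, 6, 11]
Waiting times:
  Job 1: wait = 0
  Job 2: wait = 11
  Job 3: wait = 13
  Job 4: wait = 18
  Job 5: wait = 24
Sum of waiting times = 66
Average waiting time = 66/5 = 13.2

13.2


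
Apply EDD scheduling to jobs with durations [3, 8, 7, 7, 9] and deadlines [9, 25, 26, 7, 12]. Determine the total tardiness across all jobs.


Sort by due date (EDD order): [(7, 7), (3, 9), (9, 12), (8, 25), (7, 26)]
Compute completion times and tardiness:
  Job 1: p=7, d=7, C=7, tardiness=max(0,7-7)=0
  Job 2: p=3, d=9, C=10, tardiness=max(0,10-9)=1
  Job 3: p=9, d=12, C=19, tardiness=max(0,19-12)=7
  Job 4: p=8, d=25, C=27, tardiness=max(0,27-25)=2
  Job 5: p=7, d=26, C=34, tardiness=max(0,34-26)=8
Total tardiness = 18

18


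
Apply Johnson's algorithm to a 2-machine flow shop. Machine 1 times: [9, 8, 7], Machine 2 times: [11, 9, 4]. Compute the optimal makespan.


Apply Johnson's rule:
  Group 1 (a <= b): [(2, 8, 9), (1, 9, 11)]
  Group 2 (a > b): [(3, 7, 4)]
Optimal job order: [2, 1, 3]
Schedule:
  Job 2: M1 done at 8, M2 done at 17
  Job 1: M1 done at 17, M2 done at 28
  Job 3: M1 done at 24, M2 done at 32
Makespan = 32

32


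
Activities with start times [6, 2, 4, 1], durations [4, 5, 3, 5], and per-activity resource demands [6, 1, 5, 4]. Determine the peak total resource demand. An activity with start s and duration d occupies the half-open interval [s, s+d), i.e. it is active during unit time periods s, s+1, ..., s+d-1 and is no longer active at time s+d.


Each activity i is active on [start_i, start_i + duration_i).
Compute total resource usage per time slot:
  t=0: active resources = [], total = 0
  t=1: active resources = [4], total = 4
  t=2: active resources = [1, 4], total = 5
  t=3: active resources = [1, 4], total = 5
  t=4: active resources = [1, 5, 4], total = 10
  t=5: active resources = [1, 5, 4], total = 10
  t=6: active resources = [6, 1, 5], total = 12
  t=7: active resources = [6], total = 6
  t=8: active resources = [6], total = 6
  t=9: active resources = [6], total = 6
Peak resource demand = 12

12


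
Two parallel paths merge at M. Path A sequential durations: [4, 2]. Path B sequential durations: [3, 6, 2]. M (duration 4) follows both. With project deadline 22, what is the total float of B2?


Forward pass: ES(B2) = sum of predecessors on chain B = 3
EF = ES + duration = 3 + 6 = 9
Backward pass: LF(M) = deadline = 22; LS(M) = 22 - 4 = 18
LF(B2) = LS(M) - sum(successors on chain B) = 18 - 2 = 16
LS = LF - duration = 16 - 6 = 10
Total float = LS - ES = 10 - 3 = 7

7


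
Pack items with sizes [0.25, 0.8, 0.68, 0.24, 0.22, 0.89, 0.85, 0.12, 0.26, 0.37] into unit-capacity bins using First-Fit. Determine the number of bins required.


Place items sequentially using First-Fit:
  Item 0.25 -> new Bin 1
  Item 0.8 -> new Bin 2
  Item 0.68 -> Bin 1 (now 0.93)
  Item 0.24 -> new Bin 3
  Item 0.22 -> Bin 3 (now 0.46)
  Item 0.89 -> new Bin 4
  Item 0.85 -> new Bin 5
  Item 0.12 -> Bin 2 (now 0.92)
  Item 0.26 -> Bin 3 (now 0.72)
  Item 0.37 -> new Bin 6
Total bins used = 6

6


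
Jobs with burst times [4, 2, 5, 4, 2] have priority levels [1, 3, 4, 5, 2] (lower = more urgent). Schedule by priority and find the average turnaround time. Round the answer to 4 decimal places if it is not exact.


Sort by priority (ascending = highest first):
Order: [(1, 4), (2, 2), (3, 2), (4, 5), (5, 4)]
Completion times:
  Priority 1, burst=4, C=4
  Priority 2, burst=2, C=6
  Priority 3, burst=2, C=8
  Priority 4, burst=5, C=13
  Priority 5, burst=4, C=17
Average turnaround = 48/5 = 9.6

9.6


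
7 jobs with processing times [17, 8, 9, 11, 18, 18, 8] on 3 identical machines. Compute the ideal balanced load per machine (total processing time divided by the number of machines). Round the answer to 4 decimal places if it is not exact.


Total processing time = 17 + 8 + 9 + 11 + 18 + 18 + 8 = 89
Number of machines = 3
Ideal balanced load = 89 / 3 = 29.6667

29.6667


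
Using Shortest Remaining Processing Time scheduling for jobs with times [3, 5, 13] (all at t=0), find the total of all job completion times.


Since all jobs arrive at t=0, SRPT equals SPT ordering.
SPT order: [3, 5, 13]
Completion times:
  Job 1: p=3, C=3
  Job 2: p=5, C=8
  Job 3: p=13, C=21
Total completion time = 3 + 8 + 21 = 32

32


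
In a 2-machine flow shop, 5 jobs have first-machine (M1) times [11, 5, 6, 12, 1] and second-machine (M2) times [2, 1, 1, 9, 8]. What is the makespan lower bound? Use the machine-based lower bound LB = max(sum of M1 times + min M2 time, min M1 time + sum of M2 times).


LB1 = sum(M1 times) + min(M2 times) = 35 + 1 = 36
LB2 = min(M1 times) + sum(M2 times) = 1 + 21 = 22
Lower bound = max(LB1, LB2) = max(36, 22) = 36

36


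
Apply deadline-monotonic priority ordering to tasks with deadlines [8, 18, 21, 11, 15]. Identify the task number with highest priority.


Sort tasks by relative deadline (ascending):
  Task 1: deadline = 8
  Task 4: deadline = 11
  Task 5: deadline = 15
  Task 2: deadline = 18
  Task 3: deadline = 21
Priority order (highest first): [1, 4, 5, 2, 3]
Highest priority task = 1

1


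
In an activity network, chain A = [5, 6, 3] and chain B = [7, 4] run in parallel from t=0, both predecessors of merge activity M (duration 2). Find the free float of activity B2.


ES(B2) = sum of predecessors on chain B = 7
EF(B2) = ES + duration = 7 + 4 = 11
Successor of B2 is M. ES(M) = max(sum(A), sum(B)) = max(14, 11) = 14
Free float = ES(successor) - EF(current) = 14 - 11 = 3

3


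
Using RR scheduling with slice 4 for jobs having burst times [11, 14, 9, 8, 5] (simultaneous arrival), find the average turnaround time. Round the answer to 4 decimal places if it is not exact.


Time quantum = 4
Execution trace:
  J1 runs 4 units, time = 4
  J2 runs 4 units, time = 8
  J3 runs 4 units, time = 12
  J4 runs 4 units, time = 16
  J5 runs 4 units, time = 20
  J1 runs 4 units, time = 24
  J2 runs 4 units, time = 28
  J3 runs 4 units, time = 32
  J4 runs 4 units, time = 36
  J5 runs 1 units, time = 37
  J1 runs 3 units, time = 40
  J2 runs 4 units, time = 44
  J3 runs 1 units, time = 45
  J2 runs 2 units, time = 47
Finish times: [40, 47, 45, 36, 37]
Average turnaround = 205/5 = 41.0

41.0


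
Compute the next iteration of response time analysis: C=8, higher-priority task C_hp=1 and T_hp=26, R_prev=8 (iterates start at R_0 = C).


R_next = C + ceil(R_prev / T_hp) * C_hp
ceil(8 / 26) = ceil(0.3077) = 1
Interference = 1 * 1 = 1
R_next = 8 + 1 = 9

9


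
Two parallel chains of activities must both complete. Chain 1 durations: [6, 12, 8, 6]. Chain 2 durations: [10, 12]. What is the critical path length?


Path A total = 6 + 12 + 8 + 6 = 32
Path B total = 10 + 12 = 22
Critical path = longest path = max(32, 22) = 32

32


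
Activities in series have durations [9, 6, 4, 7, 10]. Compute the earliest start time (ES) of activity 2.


Activity 2 starts after activities 1 through 1 complete.
Predecessor durations: [9]
ES = 9 = 9

9


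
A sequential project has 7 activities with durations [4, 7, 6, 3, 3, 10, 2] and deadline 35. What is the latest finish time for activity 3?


LF(activity 3) = deadline - sum of successor durations
Successors: activities 4 through 7 with durations [3, 3, 10, 2]
Sum of successor durations = 18
LF = 35 - 18 = 17

17


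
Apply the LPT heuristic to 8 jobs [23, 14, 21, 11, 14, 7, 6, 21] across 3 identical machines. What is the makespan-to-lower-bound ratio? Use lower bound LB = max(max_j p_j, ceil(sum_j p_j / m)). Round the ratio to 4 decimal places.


LPT order: [23, 21, 21, 14, 14, 11, 7, 6]
Machine loads after assignment: [41, 41, 35]
LPT makespan = 41
Lower bound = max(max_job, ceil(total/3)) = max(23, 39) = 39
Ratio = 41 / 39 = 1.0513

1.0513


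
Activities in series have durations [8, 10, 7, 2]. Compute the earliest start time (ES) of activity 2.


Activity 2 starts after activities 1 through 1 complete.
Predecessor durations: [8]
ES = 8 = 8

8


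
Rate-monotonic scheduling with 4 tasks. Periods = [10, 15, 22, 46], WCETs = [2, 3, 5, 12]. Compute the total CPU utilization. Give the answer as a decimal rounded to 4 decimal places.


Compute individual utilizations (exact fractions):
  Task 1: C/T = 2/10 = 1/5 (approx. 0.2)
  Task 2: C/T = 3/15 = 1/5 (approx. 0.2)
  Task 3: C/T = 5/22 (approx. 0.2273)
  Task 4: C/T = 12/46 = 6/23 (approx. 0.2609)
Total utilization U = 1/5 + 1/5 + 5/22 + 6/23 = 2247/2530
Rounded to 4 decimal places: U = 0.8881
RM (Liu & Layland) bound for 4 tasks = 0.756828; compare with U = 2247/2530 (approx. 0.888142)
bound < U <= 1, so the RM sufficient condition is not met (inconclusive; an exact test such as response-time analysis is needed).

0.8881


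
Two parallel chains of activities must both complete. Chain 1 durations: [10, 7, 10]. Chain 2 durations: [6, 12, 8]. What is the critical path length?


Path A total = 10 + 7 + 10 = 27
Path B total = 6 + 12 + 8 = 26
Critical path = longest path = max(27, 26) = 27

27


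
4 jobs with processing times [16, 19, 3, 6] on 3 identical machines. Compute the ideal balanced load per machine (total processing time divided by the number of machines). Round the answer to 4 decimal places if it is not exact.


Total processing time = 16 + 19 + 3 + 6 = 44
Number of machines = 3
Ideal balanced load = 44 / 3 = 14.6667

14.6667


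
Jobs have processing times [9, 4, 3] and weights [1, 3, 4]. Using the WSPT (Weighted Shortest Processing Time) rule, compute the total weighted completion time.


Compute p/w ratios and sort ascending (WSPT): [(3, 4), (4, 3), (9, 1)]
Compute weighted completion times:
  Job (p=3,w=4): C=3, w*C=4*3=12
  Job (p=4,w=3): C=7, w*C=3*7=21
  Job (p=9,w=1): C=16, w*C=1*16=16
Total weighted completion time = 49

49


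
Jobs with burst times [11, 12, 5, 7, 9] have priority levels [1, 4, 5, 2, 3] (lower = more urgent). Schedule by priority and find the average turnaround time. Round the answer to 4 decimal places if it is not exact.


Sort by priority (ascending = highest first):
Order: [(1, 11), (2, 7), (3, 9), (4, 12), (5, 5)]
Completion times:
  Priority 1, burst=11, C=11
  Priority 2, burst=7, C=18
  Priority 3, burst=9, C=27
  Priority 4, burst=12, C=39
  Priority 5, burst=5, C=44
Average turnaround = 139/5 = 27.8

27.8


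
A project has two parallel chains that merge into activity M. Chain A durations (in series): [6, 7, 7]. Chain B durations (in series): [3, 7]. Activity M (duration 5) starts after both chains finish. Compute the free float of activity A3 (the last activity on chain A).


ES(A3) = sum of predecessors on chain A = 13
EF(A3) = ES + duration = 13 + 7 = 20
Successor of A3 is M. ES(M) = max(sum(A), sum(B)) = max(20, 10) = 20
Free float = ES(successor) - EF(current) = 20 - 20 = 0

0


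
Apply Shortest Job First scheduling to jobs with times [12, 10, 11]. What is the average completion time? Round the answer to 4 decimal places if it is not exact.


SJF order (ascending): [10, 11, 12]
Completion times:
  Job 1: burst=10, C=10
  Job 2: burst=11, C=21
  Job 3: burst=12, C=33
Average completion = 64/3 = 21.3333

21.3333


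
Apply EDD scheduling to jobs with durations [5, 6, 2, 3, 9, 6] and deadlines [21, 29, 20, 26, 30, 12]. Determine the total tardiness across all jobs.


Sort by due date (EDD order): [(6, 12), (2, 20), (5, 21), (3, 26), (6, 29), (9, 30)]
Compute completion times and tardiness:
  Job 1: p=6, d=12, C=6, tardiness=max(0,6-12)=0
  Job 2: p=2, d=20, C=8, tardiness=max(0,8-20)=0
  Job 3: p=5, d=21, C=13, tardiness=max(0,13-21)=0
  Job 4: p=3, d=26, C=16, tardiness=max(0,16-26)=0
  Job 5: p=6, d=29, C=22, tardiness=max(0,22-29)=0
  Job 6: p=9, d=30, C=31, tardiness=max(0,31-30)=1
Total tardiness = 1

1


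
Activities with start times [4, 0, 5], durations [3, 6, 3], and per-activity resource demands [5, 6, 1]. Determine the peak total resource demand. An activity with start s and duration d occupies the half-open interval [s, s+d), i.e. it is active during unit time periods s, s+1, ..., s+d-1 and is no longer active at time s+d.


Each activity i is active on [start_i, start_i + duration_i).
Compute total resource usage per time slot:
  t=0: active resources = [6], total = 6
  t=1: active resources = [6], total = 6
  t=2: active resources = [6], total = 6
  t=3: active resources = [6], total = 6
  t=4: active resources = [5, 6], total = 11
  t=5: active resources = [5, 6, 1], total = 12
  t=6: active resources = [5, 1], total = 6
  t=7: active resources = [1], total = 1
Peak resource demand = 12

12


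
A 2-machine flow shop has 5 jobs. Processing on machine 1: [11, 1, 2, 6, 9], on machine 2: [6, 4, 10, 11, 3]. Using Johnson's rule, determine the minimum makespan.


Apply Johnson's rule:
  Group 1 (a <= b): [(2, 1, 4), (3, 2, 10), (4, 6, 11)]
  Group 2 (a > b): [(1, 11, 6), (5, 9, 3)]
Optimal job order: [2, 3, 4, 1, 5]
Schedule:
  Job 2: M1 done at 1, M2 done at 5
  Job 3: M1 done at 3, M2 done at 15
  Job 4: M1 done at 9, M2 done at 26
  Job 1: M1 done at 20, M2 done at 32
  Job 5: M1 done at 29, M2 done at 35
Makespan = 35

35


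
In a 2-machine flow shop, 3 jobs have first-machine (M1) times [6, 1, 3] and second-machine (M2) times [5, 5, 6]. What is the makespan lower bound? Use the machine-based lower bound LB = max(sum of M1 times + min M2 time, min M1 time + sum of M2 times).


LB1 = sum(M1 times) + min(M2 times) = 10 + 5 = 15
LB2 = min(M1 times) + sum(M2 times) = 1 + 16 = 17
Lower bound = max(LB1, LB2) = max(15, 17) = 17

17


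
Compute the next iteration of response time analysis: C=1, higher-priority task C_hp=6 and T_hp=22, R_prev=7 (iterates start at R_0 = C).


R_next = C + ceil(R_prev / T_hp) * C_hp
ceil(7 / 22) = ceil(0.3182) = 1
Interference = 1 * 6 = 6
R_next = 1 + 6 = 7
R_next = R_prev, so the iteration has converged (response time = 7).

7


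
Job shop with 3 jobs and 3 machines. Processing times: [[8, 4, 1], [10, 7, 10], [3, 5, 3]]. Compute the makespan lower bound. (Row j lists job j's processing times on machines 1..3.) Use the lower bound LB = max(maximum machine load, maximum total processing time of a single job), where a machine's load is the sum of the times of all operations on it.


Machine loads:
  Machine 1: 8 + 10 + 3 = 21
  Machine 2: 4 + 7 + 5 = 16
  Machine 3: 1 + 10 + 3 = 14
Max machine load = 21
Job totals:
  Job 1: 13
  Job 2: 27
  Job 3: 11
Max job total = 27
Lower bound = max(21, 27) = 27

27


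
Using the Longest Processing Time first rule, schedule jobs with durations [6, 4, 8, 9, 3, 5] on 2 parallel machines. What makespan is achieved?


Sort jobs in decreasing order (LPT): [9, 8, 6, 5, 4, 3]
Assign each job to the least loaded machine:
  Machine 1: jobs [9, 5, 4], load = 18
  Machine 2: jobs [8, 6, 3], load = 17
Makespan = max load = 18

18


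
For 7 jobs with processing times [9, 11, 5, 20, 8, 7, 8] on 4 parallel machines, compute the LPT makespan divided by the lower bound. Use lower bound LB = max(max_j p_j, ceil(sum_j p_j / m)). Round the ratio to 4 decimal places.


LPT order: [20, 11, 9, 8, 8, 7, 5]
Machine loads after assignment: [20, 16, 16, 16]
LPT makespan = 20
Lower bound = max(max_job, ceil(total/4)) = max(20, 17) = 20
Ratio = 20 / 20 = 1.0

1.0


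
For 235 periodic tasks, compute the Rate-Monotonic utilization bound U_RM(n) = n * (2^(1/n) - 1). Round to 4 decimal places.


Compute 2^(1/235) = 1.0029539167
Subtract 1: 1.0029539167 - 1 = 0.0029539167
Multiply by n: 235 * 0.0029539167 = 0.6941704245
Round to 4 dp: 0.6942

0.6942


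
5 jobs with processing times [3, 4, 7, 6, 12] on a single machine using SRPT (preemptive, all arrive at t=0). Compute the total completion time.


Since all jobs arrive at t=0, SRPT equals SPT ordering.
SPT order: [3, 4, 6, 7, 12]
Completion times:
  Job 1: p=3, C=3
  Job 2: p=4, C=7
  Job 3: p=6, C=13
  Job 4: p=7, C=20
  Job 5: p=12, C=32
Total completion time = 3 + 7 + 13 + 20 + 32 = 75

75


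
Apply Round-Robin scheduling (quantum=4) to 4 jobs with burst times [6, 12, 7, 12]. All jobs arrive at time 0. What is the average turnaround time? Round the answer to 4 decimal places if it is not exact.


Time quantum = 4
Execution trace:
  J1 runs 4 units, time = 4
  J2 runs 4 units, time = 8
  J3 runs 4 units, time = 12
  J4 runs 4 units, time = 16
  J1 runs 2 units, time = 18
  J2 runs 4 units, time = 22
  J3 runs 3 units, time = 25
  J4 runs 4 units, time = 29
  J2 runs 4 units, time = 33
  J4 runs 4 units, time = 37
Finish times: [18, 33, 25, 37]
Average turnaround = 113/4 = 28.25

28.25


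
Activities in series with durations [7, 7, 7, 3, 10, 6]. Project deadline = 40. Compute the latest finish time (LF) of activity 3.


LF(activity 3) = deadline - sum of successor durations
Successors: activities 4 through 6 with durations [3, 10, 6]
Sum of successor durations = 19
LF = 40 - 19 = 21

21


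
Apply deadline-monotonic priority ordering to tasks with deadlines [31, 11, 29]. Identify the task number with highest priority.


Sort tasks by relative deadline (ascending):
  Task 2: deadline = 11
  Task 3: deadline = 29
  Task 1: deadline = 31
Priority order (highest first): [2, 3, 1]
Highest priority task = 2

2


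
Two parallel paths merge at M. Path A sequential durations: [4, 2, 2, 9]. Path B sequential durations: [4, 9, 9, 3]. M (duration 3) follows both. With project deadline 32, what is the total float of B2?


Forward pass: ES(B2) = sum of predecessors on chain B = 4
EF = ES + duration = 4 + 9 = 13
Backward pass: LF(M) = deadline = 32; LS(M) = 32 - 3 = 29
LF(B2) = LS(M) - sum(successors on chain B) = 29 - 12 = 17
LS = LF - duration = 17 - 9 = 8
Total float = LS - ES = 8 - 4 = 4

4


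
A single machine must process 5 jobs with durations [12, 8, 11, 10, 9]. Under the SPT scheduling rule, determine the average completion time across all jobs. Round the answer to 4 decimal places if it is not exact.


Sort jobs by processing time (SPT order): [8, 9, 10, 11, 12]
Compute completion times sequentially:
  Job 1: processing = 8, completes at 8
  Job 2: processing = 9, completes at 17
  Job 3: processing = 10, completes at 27
  Job 4: processing = 11, completes at 38
  Job 5: processing = 12, completes at 50
Sum of completion times = 140
Average completion time = 140/5 = 28.0

28.0


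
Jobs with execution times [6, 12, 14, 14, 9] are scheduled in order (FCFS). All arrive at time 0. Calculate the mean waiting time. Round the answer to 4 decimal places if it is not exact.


FCFS order (as given): [6, 12, 14, 14, 9]
Waiting times:
  Job 1: wait = 0
  Job 2: wait = 6
  Job 3: wait = 18
  Job 4: wait = 32
  Job 5: wait = 46
Sum of waiting times = 102
Average waiting time = 102/5 = 20.4

20.4


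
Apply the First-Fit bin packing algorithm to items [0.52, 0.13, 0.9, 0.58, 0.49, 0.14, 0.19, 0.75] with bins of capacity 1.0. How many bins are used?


Place items sequentially using First-Fit:
  Item 0.52 -> new Bin 1
  Item 0.13 -> Bin 1 (now 0.65)
  Item 0.9 -> new Bin 2
  Item 0.58 -> new Bin 3
  Item 0.49 -> new Bin 4
  Item 0.14 -> Bin 1 (now 0.79)
  Item 0.19 -> Bin 1 (now 0.98)
  Item 0.75 -> new Bin 5
Total bins used = 5

5


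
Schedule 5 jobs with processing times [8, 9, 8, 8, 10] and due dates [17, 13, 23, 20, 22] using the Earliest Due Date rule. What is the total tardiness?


Sort by due date (EDD order): [(9, 13), (8, 17), (8, 20), (10, 22), (8, 23)]
Compute completion times and tardiness:
  Job 1: p=9, d=13, C=9, tardiness=max(0,9-13)=0
  Job 2: p=8, d=17, C=17, tardiness=max(0,17-17)=0
  Job 3: p=8, d=20, C=25, tardiness=max(0,25-20)=5
  Job 4: p=10, d=22, C=35, tardiness=max(0,35-22)=13
  Job 5: p=8, d=23, C=43, tardiness=max(0,43-23)=20
Total tardiness = 38

38


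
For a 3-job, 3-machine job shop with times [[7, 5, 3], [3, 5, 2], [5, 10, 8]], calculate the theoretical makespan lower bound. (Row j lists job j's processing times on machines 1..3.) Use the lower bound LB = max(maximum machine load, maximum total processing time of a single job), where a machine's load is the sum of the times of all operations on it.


Machine loads:
  Machine 1: 7 + 3 + 5 = 15
  Machine 2: 5 + 5 + 10 = 20
  Machine 3: 3 + 2 + 8 = 13
Max machine load = 20
Job totals:
  Job 1: 15
  Job 2: 10
  Job 3: 23
Max job total = 23
Lower bound = max(20, 23) = 23

23


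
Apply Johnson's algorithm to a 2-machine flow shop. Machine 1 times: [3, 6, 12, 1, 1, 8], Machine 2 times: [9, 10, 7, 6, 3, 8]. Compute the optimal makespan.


Apply Johnson's rule:
  Group 1 (a <= b): [(4, 1, 6), (5, 1, 3), (1, 3, 9), (2, 6, 10), (6, 8, 8)]
  Group 2 (a > b): [(3, 12, 7)]
Optimal job order: [4, 5, 1, 2, 6, 3]
Schedule:
  Job 4: M1 done at 1, M2 done at 7
  Job 5: M1 done at 2, M2 done at 10
  Job 1: M1 done at 5, M2 done at 19
  Job 2: M1 done at 11, M2 done at 29
  Job 6: M1 done at 19, M2 done at 37
  Job 3: M1 done at 31, M2 done at 44
Makespan = 44

44


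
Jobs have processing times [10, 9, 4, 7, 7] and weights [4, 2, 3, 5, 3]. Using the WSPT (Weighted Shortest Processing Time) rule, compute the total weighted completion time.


Compute p/w ratios and sort ascending (WSPT): [(4, 3), (7, 5), (7, 3), (10, 4), (9, 2)]
Compute weighted completion times:
  Job (p=4,w=3): C=4, w*C=3*4=12
  Job (p=7,w=5): C=11, w*C=5*11=55
  Job (p=7,w=3): C=18, w*C=3*18=54
  Job (p=10,w=4): C=28, w*C=4*28=112
  Job (p=9,w=2): C=37, w*C=2*37=74
Total weighted completion time = 307

307


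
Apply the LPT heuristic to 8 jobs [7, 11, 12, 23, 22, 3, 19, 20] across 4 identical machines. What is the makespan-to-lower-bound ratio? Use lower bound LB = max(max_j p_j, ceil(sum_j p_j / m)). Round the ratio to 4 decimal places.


LPT order: [23, 22, 20, 19, 12, 11, 7, 3]
Machine loads after assignment: [26, 29, 31, 31]
LPT makespan = 31
Lower bound = max(max_job, ceil(total/4)) = max(23, 30) = 30
Ratio = 31 / 30 = 1.0333

1.0333


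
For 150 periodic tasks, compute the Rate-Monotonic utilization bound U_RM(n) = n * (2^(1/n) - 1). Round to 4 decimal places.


Compute 2^(1/150) = 1.0046316744
Subtract 1: 1.0046316744 - 1 = 0.0046316744
Multiply by n: 150 * 0.0046316744 = 0.6947511600
Round to 4 dp: 0.6948

0.6948


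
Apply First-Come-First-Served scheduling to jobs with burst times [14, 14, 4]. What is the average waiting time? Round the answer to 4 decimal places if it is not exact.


FCFS order (as given): [14, 14, 4]
Waiting times:
  Job 1: wait = 0
  Job 2: wait = 14
  Job 3: wait = 28
Sum of waiting times = 42
Average waiting time = 42/3 = 14.0

14.0


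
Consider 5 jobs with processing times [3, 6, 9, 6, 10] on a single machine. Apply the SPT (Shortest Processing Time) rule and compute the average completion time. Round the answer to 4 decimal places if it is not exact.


Sort jobs by processing time (SPT order): [3, 6, 6, 9, 10]
Compute completion times sequentially:
  Job 1: processing = 3, completes at 3
  Job 2: processing = 6, completes at 9
  Job 3: processing = 6, completes at 15
  Job 4: processing = 9, completes at 24
  Job 5: processing = 10, completes at 34
Sum of completion times = 85
Average completion time = 85/5 = 17.0

17.0


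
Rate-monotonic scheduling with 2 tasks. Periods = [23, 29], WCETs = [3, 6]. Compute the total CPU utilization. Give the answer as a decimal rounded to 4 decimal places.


Compute individual utilizations (exact fractions):
  Task 1: C/T = 3/23 (approx. 0.1304)
  Task 2: C/T = 6/29 (approx. 0.2069)
Total utilization U = 3/23 + 6/29 = 225/667
Rounded to 4 decimal places: U = 0.3373
RM (Liu & Layland) bound for 2 tasks = 0.828427; compare with U = 225/667 (approx. 0.337331)
U <= bound, so schedulable by RM sufficient condition.

0.3373


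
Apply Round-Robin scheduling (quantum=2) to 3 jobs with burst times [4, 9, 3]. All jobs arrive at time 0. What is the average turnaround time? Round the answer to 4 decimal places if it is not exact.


Time quantum = 2
Execution trace:
  J1 runs 2 units, time = 2
  J2 runs 2 units, time = 4
  J3 runs 2 units, time = 6
  J1 runs 2 units, time = 8
  J2 runs 2 units, time = 10
  J3 runs 1 units, time = 11
  J2 runs 2 units, time = 13
  J2 runs 2 units, time = 15
  J2 runs 1 units, time = 16
Finish times: [8, 16, 11]
Average turnaround = 35/3 = 11.6667

11.6667


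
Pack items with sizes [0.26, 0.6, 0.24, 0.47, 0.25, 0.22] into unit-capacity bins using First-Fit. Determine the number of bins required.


Place items sequentially using First-Fit:
  Item 0.26 -> new Bin 1
  Item 0.6 -> Bin 1 (now 0.86)
  Item 0.24 -> new Bin 2
  Item 0.47 -> Bin 2 (now 0.71)
  Item 0.25 -> Bin 2 (now 0.96)
  Item 0.22 -> new Bin 3
Total bins used = 3

3


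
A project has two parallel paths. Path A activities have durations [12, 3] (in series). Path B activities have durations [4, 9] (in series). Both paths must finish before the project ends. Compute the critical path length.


Path A total = 12 + 3 = 15
Path B total = 4 + 9 = 13
Critical path = longest path = max(15, 13) = 15

15


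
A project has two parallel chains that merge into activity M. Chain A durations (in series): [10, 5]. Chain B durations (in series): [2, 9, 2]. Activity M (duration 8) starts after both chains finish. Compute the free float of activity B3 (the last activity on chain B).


ES(B3) = sum of predecessors on chain B = 11
EF(B3) = ES + duration = 11 + 2 = 13
Successor of B3 is M. ES(M) = max(sum(A), sum(B)) = max(15, 13) = 15
Free float = ES(successor) - EF(current) = 15 - 13 = 2

2


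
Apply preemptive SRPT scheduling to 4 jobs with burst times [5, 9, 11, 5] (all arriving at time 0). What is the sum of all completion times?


Since all jobs arrive at t=0, SRPT equals SPT ordering.
SPT order: [5, 5, 9, 11]
Completion times:
  Job 1: p=5, C=5
  Job 2: p=5, C=10
  Job 3: p=9, C=19
  Job 4: p=11, C=30
Total completion time = 5 + 10 + 19 + 30 = 64

64


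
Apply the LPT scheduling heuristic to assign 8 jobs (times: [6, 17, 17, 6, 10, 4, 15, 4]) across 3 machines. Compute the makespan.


Sort jobs in decreasing order (LPT): [17, 17, 15, 10, 6, 6, 4, 4]
Assign each job to the least loaded machine:
  Machine 1: jobs [17, 6, 4], load = 27
  Machine 2: jobs [17, 6, 4], load = 27
  Machine 3: jobs [15, 10], load = 25
Makespan = max load = 27

27


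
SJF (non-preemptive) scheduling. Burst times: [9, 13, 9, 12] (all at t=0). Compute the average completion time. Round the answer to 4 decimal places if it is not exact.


SJF order (ascending): [9, 9, 12, 13]
Completion times:
  Job 1: burst=9, C=9
  Job 2: burst=9, C=18
  Job 3: burst=12, C=30
  Job 4: burst=13, C=43
Average completion = 100/4 = 25.0

25.0


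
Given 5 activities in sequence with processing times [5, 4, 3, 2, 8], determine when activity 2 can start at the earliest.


Activity 2 starts after activities 1 through 1 complete.
Predecessor durations: [5]
ES = 5 = 5

5


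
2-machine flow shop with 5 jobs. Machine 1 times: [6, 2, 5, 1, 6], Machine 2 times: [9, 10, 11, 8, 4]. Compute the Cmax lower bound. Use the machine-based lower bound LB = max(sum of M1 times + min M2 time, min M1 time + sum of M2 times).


LB1 = sum(M1 times) + min(M2 times) = 20 + 4 = 24
LB2 = min(M1 times) + sum(M2 times) = 1 + 42 = 43
Lower bound = max(LB1, LB2) = max(24, 43) = 43

43


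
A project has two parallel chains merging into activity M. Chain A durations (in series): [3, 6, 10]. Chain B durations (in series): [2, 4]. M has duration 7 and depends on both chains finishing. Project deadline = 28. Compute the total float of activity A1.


Forward pass: ES(A1) = sum of predecessors on chain A = 0
EF = ES + duration = 0 + 3 = 3
Backward pass: LF(M) = deadline = 28; LS(M) = 28 - 7 = 21
LF(A1) = LS(M) - sum(successors on chain A) = 21 - 16 = 5
LS = LF - duration = 5 - 3 = 2
Total float = LS - ES = 2 - 0 = 2

2


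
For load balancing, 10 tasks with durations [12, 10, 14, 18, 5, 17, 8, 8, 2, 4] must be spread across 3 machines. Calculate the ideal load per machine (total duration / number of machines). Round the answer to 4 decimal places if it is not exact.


Total processing time = 12 + 10 + 14 + 18 + 5 + 17 + 8 + 8 + 2 + 4 = 98
Number of machines = 3
Ideal balanced load = 98 / 3 = 32.6667

32.6667


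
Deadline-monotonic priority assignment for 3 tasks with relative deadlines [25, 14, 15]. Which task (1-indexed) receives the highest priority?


Sort tasks by relative deadline (ascending):
  Task 2: deadline = 14
  Task 3: deadline = 15
  Task 1: deadline = 25
Priority order (highest first): [2, 3, 1]
Highest priority task = 2

2


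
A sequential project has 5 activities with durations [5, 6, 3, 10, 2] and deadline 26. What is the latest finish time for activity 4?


LF(activity 4) = deadline - sum of successor durations
Successors: activities 5 through 5 with durations [2]
Sum of successor durations = 2
LF = 26 - 2 = 24

24


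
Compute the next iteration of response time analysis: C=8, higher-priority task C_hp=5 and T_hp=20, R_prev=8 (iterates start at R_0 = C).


R_next = C + ceil(R_prev / T_hp) * C_hp
ceil(8 / 20) = ceil(0.4) = 1
Interference = 1 * 5 = 5
R_next = 8 + 5 = 13

13


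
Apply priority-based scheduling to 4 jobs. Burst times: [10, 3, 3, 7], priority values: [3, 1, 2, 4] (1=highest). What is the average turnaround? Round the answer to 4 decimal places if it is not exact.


Sort by priority (ascending = highest first):
Order: [(1, 3), (2, 3), (3, 10), (4, 7)]
Completion times:
  Priority 1, burst=3, C=3
  Priority 2, burst=3, C=6
  Priority 3, burst=10, C=16
  Priority 4, burst=7, C=23
Average turnaround = 48/4 = 12.0

12.0


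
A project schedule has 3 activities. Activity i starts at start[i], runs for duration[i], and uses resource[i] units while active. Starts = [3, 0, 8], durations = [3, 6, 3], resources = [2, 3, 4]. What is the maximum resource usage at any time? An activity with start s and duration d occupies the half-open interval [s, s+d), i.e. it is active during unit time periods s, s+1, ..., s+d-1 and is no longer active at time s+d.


Each activity i is active on [start_i, start_i + duration_i).
Compute total resource usage per time slot:
  t=0: active resources = [3], total = 3
  t=1: active resources = [3], total = 3
  t=2: active resources = [3], total = 3
  t=3: active resources = [2, 3], total = 5
  t=4: active resources = [2, 3], total = 5
  t=5: active resources = [2, 3], total = 5
  t=6: active resources = [], total = 0
  t=7: active resources = [], total = 0
  t=8: active resources = [4], total = 4
  t=9: active resources = [4], total = 4
  t=10: active resources = [4], total = 4
Peak resource demand = 5

5


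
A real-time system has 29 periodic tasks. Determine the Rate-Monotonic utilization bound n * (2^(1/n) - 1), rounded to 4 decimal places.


Compute 2^(1/29) = 1.0241895602
Subtract 1: 1.0241895602 - 1 = 0.0241895602
Multiply by n: 29 * 0.0241895602 = 0.7014972458
Round to 4 dp: 0.7015

0.7015


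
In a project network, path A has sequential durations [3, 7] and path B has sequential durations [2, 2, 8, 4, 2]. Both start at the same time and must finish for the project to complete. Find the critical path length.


Path A total = 3 + 7 = 10
Path B total = 2 + 2 + 8 + 4 + 2 = 18
Critical path = longest path = max(10, 18) = 18

18


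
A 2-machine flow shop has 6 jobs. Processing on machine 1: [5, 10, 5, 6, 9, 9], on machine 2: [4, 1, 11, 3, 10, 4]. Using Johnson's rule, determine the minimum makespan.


Apply Johnson's rule:
  Group 1 (a <= b): [(3, 5, 11), (5, 9, 10)]
  Group 2 (a > b): [(1, 5, 4), (6, 9, 4), (4, 6, 3), (2, 10, 1)]
Optimal job order: [3, 5, 1, 6, 4, 2]
Schedule:
  Job 3: M1 done at 5, M2 done at 16
  Job 5: M1 done at 14, M2 done at 26
  Job 1: M1 done at 19, M2 done at 30
  Job 6: M1 done at 28, M2 done at 34
  Job 4: M1 done at 34, M2 done at 37
  Job 2: M1 done at 44, M2 done at 45
Makespan = 45

45


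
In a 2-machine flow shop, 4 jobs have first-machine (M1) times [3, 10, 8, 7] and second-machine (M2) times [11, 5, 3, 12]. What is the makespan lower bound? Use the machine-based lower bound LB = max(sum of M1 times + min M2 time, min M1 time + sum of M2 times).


LB1 = sum(M1 times) + min(M2 times) = 28 + 3 = 31
LB2 = min(M1 times) + sum(M2 times) = 3 + 31 = 34
Lower bound = max(LB1, LB2) = max(31, 34) = 34

34
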